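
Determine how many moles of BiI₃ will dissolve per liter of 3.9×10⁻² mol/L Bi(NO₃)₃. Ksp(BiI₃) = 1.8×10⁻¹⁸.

1.2×10⁻⁶ M

BiI₃(s) ⇌ Bi³⁺(aq) + 3 I⁻(aq)
The solution already contains Bi³⁺ at 3.9×10⁻² mol/L. Let s be the molar solubility of BiI₃.
[Bi³⁺] ≈ 3.9×10⁻² mol/L (common ion dominates); [I⁻] = 3s.
Ksp = [Bi³⁺][I⁻]^3 = (3.9×10⁻²)(3s)^3
(3s)^3 = 1.8×10⁻¹⁸ / (3.9×10⁻²) = 4.6×10⁻¹⁷
s = 1.2×10⁻⁶ mol/L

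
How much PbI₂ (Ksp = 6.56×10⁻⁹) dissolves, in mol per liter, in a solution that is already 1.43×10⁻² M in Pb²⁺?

PbI₂(s) ⇌ Pb²⁺(aq) + 2 I⁻(aq)
Let s be the solubility of PbI₂ here. The common ion gives [Pb²⁺] ≈ 1.43×10⁻² M, and [I⁻] = 2s.
Ksp = [Pb²⁺][I⁻]^2 = (1.43×10⁻²)(2s)^2
(2s)^2 = 6.56×10⁻⁹ / (1.43×10⁻²) = 4.59×10⁻⁷
s = 3.39×10⁻⁴ M

3.39×10⁻⁴ M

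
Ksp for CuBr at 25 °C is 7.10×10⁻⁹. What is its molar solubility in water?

CuBr(s) ⇌ Cu⁺(aq) + Br⁻(aq)
If s mol/L of CuBr dissolves, [Cu⁺] = s and [Br⁻] = s.
Ksp = [Cu⁺][Br⁻] = s · s = s^2
s^2 = 7.10×10⁻⁹
s = (7.10×10⁻⁹)^(1/2) = 8.43×10⁻⁵ M

8.43×10⁻⁵ M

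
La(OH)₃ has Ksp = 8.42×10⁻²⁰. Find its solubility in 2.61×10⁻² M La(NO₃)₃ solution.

La(OH)₃(s) ⇌ La³⁺(aq) + 3 OH⁻(aq)
Let s be the solubility of La(OH)₃ here. The common ion gives [La³⁺] ≈ 2.61×10⁻² M, and [OH⁻] = 3s.
Ksp = [La³⁺][OH⁻]^3 = (2.61×10⁻²)(3s)^3
(3s)^3 = 8.42×10⁻²⁰ / (2.61×10⁻²) = 3.23×10⁻¹⁸
s = 4.93×10⁻⁷ M

4.93×10⁻⁷ M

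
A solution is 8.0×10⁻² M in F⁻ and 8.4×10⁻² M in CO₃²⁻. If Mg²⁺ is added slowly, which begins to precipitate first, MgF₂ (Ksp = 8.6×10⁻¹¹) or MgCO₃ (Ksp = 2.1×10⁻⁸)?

MgF₂

Precipitation of each salt begins when its ion product equals Ksp.
For MgF₂: [Mg²⁺] = (Ksp/[F⁻]^2) = 1.3×10⁻⁸ M
For MgCO₃: [Mg²⁺] = (Ksp/[CO₃²⁻]) = 2.5×10⁻⁷ M
MgF₂ requires the lower [Mg²⁺], so it precipitates first.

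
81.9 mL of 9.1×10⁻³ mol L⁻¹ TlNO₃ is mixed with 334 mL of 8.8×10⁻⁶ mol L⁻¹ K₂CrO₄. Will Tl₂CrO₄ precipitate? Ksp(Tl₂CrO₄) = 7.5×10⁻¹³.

Yes

After mixing, V = 81.9 mL + 334 mL = 415.9 mL.
[Tl⁺] = (9.1×10⁻³)(81.9)/415.9 = 1.8×10⁻³ mol L⁻¹
[CrO₄²⁻] = (8.8×10⁻⁶)(334)/415.9 = 7.1×10⁻⁶ mol L⁻¹
Q = [Tl⁺]^2[CrO₄²⁻] = 2.3×10⁻¹¹
Because Q > Ksp (2.3×10⁻¹¹ vs 7.5×10⁻¹³), a precipitate of Tl₂CrO₄ forms.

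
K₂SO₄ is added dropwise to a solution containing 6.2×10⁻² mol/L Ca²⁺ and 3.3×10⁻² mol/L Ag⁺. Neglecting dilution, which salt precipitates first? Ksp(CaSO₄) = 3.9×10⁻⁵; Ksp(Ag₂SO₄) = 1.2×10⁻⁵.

CaSO₄

Precipitation begins when Q = Ksp.
For CaSO₄: [SO₄²⁻] = (Ksp/[Ca²⁺]) = 6.3×10⁻⁴ mol/L
For Ag₂SO₄: [SO₄²⁻] = (Ksp/[Ag⁺]^2) = 1.1×10⁻² mol/L
CaSO₄ requires the lower [SO₄²⁻], so it precipitates first.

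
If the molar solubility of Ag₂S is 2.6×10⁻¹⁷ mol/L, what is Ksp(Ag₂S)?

Ksp = 7.0×10⁻⁵⁰

Ag₂S(s) ⇌ 2 Ag⁺(aq) + S²⁻(aq)
Call the molar solubility s, so that [Ag⁺] = 2s and [S²⁻] = s.
Ksp = [Ag⁺]^2[S²⁻] = (2s)^2 · s = 4s^3
Ksp = 4 × (2.6×10⁻¹⁷)^3 = 7.0×10⁻⁵⁰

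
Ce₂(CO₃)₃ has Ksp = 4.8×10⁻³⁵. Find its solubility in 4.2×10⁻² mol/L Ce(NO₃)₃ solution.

1.0×10⁻¹¹ M

Ce₂(CO₃)₃(s) ⇌ 2 Ce³⁺(aq) + 3 CO₃²⁻(aq)
Let s be the solubility of Ce₂(CO₃)₃ here. The common ion gives [Ce³⁺] ≈ 4.2×10⁻² mol/L, and [CO₃²⁻] = 3s.
Ksp = [Ce³⁺]^2[CO₃²⁻]^3 = (4.2×10⁻²)^2(3s)^3
(3s)^3 = 4.8×10⁻³⁵ / (4.2×10⁻²)^2 = 2.7×10⁻³²
s = 1.0×10⁻¹¹ mol/L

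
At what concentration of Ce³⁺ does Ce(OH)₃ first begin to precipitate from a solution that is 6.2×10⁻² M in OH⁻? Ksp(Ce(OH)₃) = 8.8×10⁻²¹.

3.7×10⁻¹⁷ M

Precipitation begins when Q = Ksp.
Ce(OH)₃(s) ⇌ Ce³⁺(aq) + 3 OH⁻(aq)
Ksp = [Ce³⁺][OH⁻]^3 = [Ce³⁺](6.2×10⁻²)^3
[Ce³⁺] = 8.8×10⁻²¹ / (6.2×10⁻²)^3 = 3.7×10⁻¹⁷
[Ce³⁺] = 3.7×10⁻¹⁷ M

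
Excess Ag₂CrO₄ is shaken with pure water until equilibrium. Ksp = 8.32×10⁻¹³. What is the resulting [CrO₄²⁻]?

5.92×10⁻⁵ M

Ag₂CrO₄(s) ⇌ 2 Ag⁺(aq) + CrO₄²⁻(aq)
With molar solubility s: [Ag⁺] = 2s, [CrO₄²⁻] = s.
Ksp = [Ag⁺]^2[CrO₄²⁻] = (2s)^2 · s = 4s^3 = 8.32×10⁻¹³
s = 5.92×10⁻⁵ mol L⁻¹
[CrO₄²⁻] = s = 5.92×10⁻⁵ mol L⁻¹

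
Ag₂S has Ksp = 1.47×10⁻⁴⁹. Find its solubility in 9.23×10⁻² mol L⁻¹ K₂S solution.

6.31×10⁻²⁵ M

Ag₂S(s) ⇌ 2 Ag⁺(aq) + S²⁻(aq)
S²⁻ is already present at 9.23×10⁻² mol L⁻¹. If s mol/L of Ag₂S dissolves, [Ag⁺] = 2s while [S²⁻] ≈ 9.23×10⁻² mol L⁻¹.
Ksp = [Ag⁺]^2[S²⁻] = (2s)^2(9.23×10⁻²)
(2s)^2 = 1.47×10⁻⁴⁹ / (9.23×10⁻²) = 1.59×10⁻⁴⁸
s = 6.31×10⁻²⁵ mol L⁻¹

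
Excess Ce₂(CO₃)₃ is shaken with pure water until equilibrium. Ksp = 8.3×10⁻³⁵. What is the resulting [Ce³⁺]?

Ce₂(CO₃)₃(s) ⇌ 2 Ce³⁺(aq) + 3 CO₃²⁻(aq)
With molar solubility s: [Ce³⁺] = 2s, [CO₃²⁻] = 3s.
Ksp = [Ce³⁺]^2[CO₃²⁻]^3 = (2s)^2 · (3s)^3 = 108s^5 = 8.3×10⁻³⁵
s = 6.0×10⁻⁸ mol/L
[Ce³⁺] = 2s = 1.2×10⁻⁷ mol/L

1.2×10⁻⁷ M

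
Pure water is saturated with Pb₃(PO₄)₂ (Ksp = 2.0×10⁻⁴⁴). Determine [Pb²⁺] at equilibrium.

Pb₃(PO₄)₂(s) ⇌ 3 Pb²⁺(aq) + 2 PO₄³⁻(aq)
For each mole of Pb₃(PO₄)₂ that dissolves per liter, [Pb²⁺] = 3s and [PO₄³⁻] = 2s; let s denote this solubility.
Ksp = [Pb²⁺]^3[PO₄³⁻]^2 = (3s)^3 · (2s)^2 = 108s^5 = 2.0×10⁻⁴⁴
s = 7.1×10⁻¹⁰ mol L⁻¹
[Pb²⁺] = 3s = 2.1×10⁻⁹ mol L⁻¹

2.1×10⁻⁹ M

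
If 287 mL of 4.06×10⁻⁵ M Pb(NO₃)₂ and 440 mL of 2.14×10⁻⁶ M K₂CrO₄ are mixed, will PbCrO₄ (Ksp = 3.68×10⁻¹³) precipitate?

Yes

Total volume after mixing = 287 + 440 = 727 mL.
[Pb²⁺] = (4.06×10⁻⁵)(287)/727 = 1.60×10⁻⁵ M
[CrO₄²⁻] = (2.14×10⁻⁶)(440)/727 = 1.30×10⁻⁶ M
Q = [Pb²⁺][CrO₄²⁻] = 2.08×10⁻¹¹
Since Q (2.08×10⁻¹¹) exceeds Ksp (3.68×10⁻¹³), PbCrO₄ will precipitate.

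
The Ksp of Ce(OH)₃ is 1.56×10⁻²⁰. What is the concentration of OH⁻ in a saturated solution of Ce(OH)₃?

Ce(OH)₃(s) ⇌ Ce³⁺(aq) + 3 OH⁻(aq)
For each mole of Ce(OH)₃ that dissolves per liter, [Ce³⁺] = s and [OH⁻] = 3s; let s denote this solubility.
Ksp = [Ce³⁺][OH⁻]^3 = s · (3s)^3 = 27s^4 = 1.56×10⁻²⁰
s = 4.90×10⁻⁶ mol/L
[OH⁻] = 3s = 1.47×10⁻⁵ mol/L

1.47×10⁻⁵ M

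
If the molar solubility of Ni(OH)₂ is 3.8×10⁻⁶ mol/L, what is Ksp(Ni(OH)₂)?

Ksp = 2.2×10⁻¹⁶

Ni(OH)₂(s) ⇌ Ni²⁺(aq) + 2 OH⁻(aq)
Call the molar solubility s, so that [Ni²⁺] = s and [OH⁻] = 2s.
Ksp = [Ni²⁺][OH⁻]^2 = s · (2s)^2 = 4s^3
Ksp = 4 × (3.8×10⁻⁶)^3 = 2.2×10⁻¹⁶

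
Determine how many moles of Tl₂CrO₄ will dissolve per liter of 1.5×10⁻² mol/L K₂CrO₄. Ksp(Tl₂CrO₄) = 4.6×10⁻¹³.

2.8×10⁻⁶ M

Tl₂CrO₄(s) ⇌ 2 Tl⁺(aq) + CrO₄²⁻(aq)
The solution already contains CrO₄²⁻ at 1.5×10⁻² mol/L. Let s be the molar solubility of Tl₂CrO₄.
[CrO₄²⁻] ≈ 1.5×10⁻² mol/L (common ion dominates); [Tl⁺] = 2s.
Ksp = [Tl⁺]^2[CrO₄²⁻] = (2s)^2(1.5×10⁻²)
(2s)^2 = 4.6×10⁻¹³ / (1.5×10⁻²) = 3.1×10⁻¹¹
s = 2.8×10⁻⁶ mol/L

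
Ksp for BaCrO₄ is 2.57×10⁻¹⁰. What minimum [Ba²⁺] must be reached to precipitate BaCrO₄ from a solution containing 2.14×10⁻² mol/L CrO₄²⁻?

Each salt precipitates once Q = Ksp for that salt.
BaCrO₄(s) ⇌ Ba²⁺(aq) + CrO₄²⁻(aq)
Ksp = [Ba²⁺][CrO₄²⁻] = [Ba²⁺](2.14×10⁻²)
[Ba²⁺] = 2.57×10⁻¹⁰ / (2.14×10⁻²) = 1.20×10⁻⁸
[Ba²⁺] = 1.20×10⁻⁸ mol/L

1.20×10⁻⁸ M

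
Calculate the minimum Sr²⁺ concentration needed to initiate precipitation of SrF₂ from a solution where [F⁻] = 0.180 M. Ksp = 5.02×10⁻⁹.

1.55×10⁻⁷ M

Precipitation begins when Q = Ksp.
SrF₂(s) ⇌ Sr²⁺(aq) + 2 F⁻(aq)
Ksp = [Sr²⁺][F⁻]^2 = [Sr²⁺](0.180)^2
[Sr²⁺] = 5.02×10⁻⁹ / (0.180)^2 = 1.55×10⁻⁷
[Sr²⁺] = 1.55×10⁻⁷ M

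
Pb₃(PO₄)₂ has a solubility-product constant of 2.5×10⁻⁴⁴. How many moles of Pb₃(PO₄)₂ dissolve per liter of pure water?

7.5×10⁻¹⁰ M

Pb₃(PO₄)₂(s) ⇌ 3 Pb²⁺(aq) + 2 PO₄³⁻(aq)
With molar solubility s: [Pb²⁺] = 3s, [PO₄³⁻] = 2s.
Ksp = [Pb²⁺]^3[PO₄³⁻]^2 = (3s)^3 · (2s)^2 = 108s^5
108s^5 = 2.5×10⁻⁴⁴  ⇒  s^5 = 2.3×10⁻⁴⁶
Taking the 5th root, s = 7.5×10⁻¹⁰ mol L⁻¹.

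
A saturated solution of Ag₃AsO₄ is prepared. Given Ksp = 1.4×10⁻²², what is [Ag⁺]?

4.5×10⁻⁶ M

Ag₃AsO₄(s) ⇌ 3 Ag⁺(aq) + AsO₄³⁻(aq)
Let s be the molar solubility. Then [Ag⁺] = 3s and [AsO₄³⁻] = s.
Ksp = [Ag⁺]^3[AsO₄³⁻] = (3s)^3 · s = 27s^4 = 1.4×10⁻²²
s = 1.5×10⁻⁶ mol/L
[Ag⁺] = 3s = 4.5×10⁻⁶ mol/L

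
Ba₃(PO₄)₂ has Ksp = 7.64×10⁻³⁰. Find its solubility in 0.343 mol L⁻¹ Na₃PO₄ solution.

1.34×10⁻¹⁰ M

Ba₃(PO₄)₂(s) ⇌ 3 Ba²⁺(aq) + 2 PO₄³⁻(aq)
Let s be the solubility of Ba₃(PO₄)₂ here. The common ion gives [PO₄³⁻] ≈ 0.343 mol L⁻¹, and [Ba²⁺] = 3s.
Ksp = [Ba²⁺]^3[PO₄³⁻]^2 = (3s)^3(0.343)^2
(3s)^3 = 7.64×10⁻³⁰ / (0.343)^2 = 6.49×10⁻²⁹
s = 1.34×10⁻¹⁰ mol L⁻¹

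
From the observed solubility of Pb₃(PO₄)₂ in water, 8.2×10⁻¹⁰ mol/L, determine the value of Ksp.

Ksp = 4.0×10⁻⁴⁴

Pb₃(PO₄)₂(s) ⇌ 3 Pb²⁺(aq) + 2 PO₄³⁻(aq)
Call the molar solubility s, so that [Pb²⁺] = 3s and [PO₄³⁻] = 2s.
Ksp = [Pb²⁺]^3[PO₄³⁻]^2 = (3s)^3 · (2s)^2 = 108s^5
Ksp = 108 × (8.2×10⁻¹⁰)^5 = 4.0×10⁻⁴⁴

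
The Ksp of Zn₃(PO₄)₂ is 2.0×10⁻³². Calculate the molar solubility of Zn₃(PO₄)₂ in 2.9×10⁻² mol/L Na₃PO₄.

Zn₃(PO₄)₂(s) ⇌ 3 Zn²⁺(aq) + 2 PO₄³⁻(aq)
With PO₄³⁻ already at 2.9×10⁻² mol/L and s small, take [PO₄³⁻] ≈ 2.9×10⁻² mol/L and [Zn²⁺] = 3s.
Ksp = [Zn²⁺]^3[PO₄³⁻]^2 = (3s)^3(2.9×10⁻²)^2
(3s)^3 = 2.0×10⁻³² / (2.9×10⁻²)^2 = 2.4×10⁻²⁹
s = 9.6×10⁻¹¹ mol/L

9.6×10⁻¹¹ M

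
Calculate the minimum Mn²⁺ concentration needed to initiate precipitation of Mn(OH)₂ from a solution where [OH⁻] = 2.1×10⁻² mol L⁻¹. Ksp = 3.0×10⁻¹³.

6.8×10⁻¹⁰ M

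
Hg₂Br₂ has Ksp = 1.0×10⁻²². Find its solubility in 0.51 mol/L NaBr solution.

Hg₂Br₂(s) ⇌ Hg₂²⁺(aq) + 2 Br⁻(aq)
Br⁻ is already present at 0.51 mol/L. If s mol/L of Hg₂Br₂ dissolves, [Hg₂²⁺] = s while [Br⁻] ≈ 0.51 mol/L.
Ksp = [Hg₂²⁺][Br⁻]^2 = s(0.51)^2
s = 1.0×10⁻²² / (0.51)^2 = 3.8×10⁻²²
s = 3.8×10⁻²² mol/L

3.8×10⁻²² M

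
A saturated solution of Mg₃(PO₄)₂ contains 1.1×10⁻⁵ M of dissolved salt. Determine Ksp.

Ksp = 1.7×10⁻²³

Mg₃(PO₄)₂(s) ⇌ 3 Mg²⁺(aq) + 2 PO₄³⁻(aq)
Let s be the molar solubility. Then [Mg²⁺] = 3s and [PO₄³⁻] = 2s.
Ksp = [Mg²⁺]^3[PO₄³⁻]^2 = (3s)^3 · (2s)^2 = 108s^5
Ksp = 108 × (1.1×10⁻⁵)^5 = 1.7×10⁻²³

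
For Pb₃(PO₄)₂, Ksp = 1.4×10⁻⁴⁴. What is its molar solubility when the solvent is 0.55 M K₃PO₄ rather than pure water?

1.2×10⁻¹⁵ M

Pb₃(PO₄)₂(s) ⇌ 3 Pb²⁺(aq) + 2 PO₄³⁻(aq)
With PO₄³⁻ already at 0.55 M and s small, take [PO₄³⁻] ≈ 0.55 M and [Pb²⁺] = 3s.
Ksp = [Pb²⁺]^3[PO₄³⁻]^2 = (3s)^3(0.55)^2
(3s)^3 = 1.4×10⁻⁴⁴ / (0.55)^2 = 4.6×10⁻⁴⁴
s = 1.2×10⁻¹⁵ M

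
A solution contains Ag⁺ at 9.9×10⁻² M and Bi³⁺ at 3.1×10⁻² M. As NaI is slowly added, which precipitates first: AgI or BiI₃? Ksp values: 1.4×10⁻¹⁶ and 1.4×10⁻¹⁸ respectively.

AgI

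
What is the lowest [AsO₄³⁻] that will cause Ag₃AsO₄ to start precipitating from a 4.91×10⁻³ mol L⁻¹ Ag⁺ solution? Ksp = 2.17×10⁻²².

Precipitation begins when Q = Ksp.
Ag₃AsO₄(s) ⇌ 3 Ag⁺(aq) + AsO₄³⁻(aq)
Ksp = [Ag⁺]^3[AsO₄³⁻] = [AsO₄³⁻](4.91×10⁻³)^3
[AsO₄³⁻] = 2.17×10⁻²² / (4.91×10⁻³)^3 = 1.83×10⁻¹⁵
[AsO₄³⁻] = 1.83×10⁻¹⁵ mol L⁻¹

1.83×10⁻¹⁵ M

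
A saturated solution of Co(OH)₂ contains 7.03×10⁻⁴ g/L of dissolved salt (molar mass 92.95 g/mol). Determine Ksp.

Convert to molarity: s = 7.03×10⁻⁴ / 92.95 = 7.5632×10⁻⁶ mol/L
Co(OH)₂(s) ⇌ Co²⁺(aq) + 2 OH⁻(aq)
Call the molar solubility s, so that [Co²⁺] = s and [OH⁻] = 2s.
Ksp = [Co²⁺][OH⁻]^2 = s · (2s)^2 = 4s^3
Ksp = 4 × (7.5632×10⁻⁶)^3 = 1.73×10⁻¹⁵

Ksp = 1.73×10⁻¹⁵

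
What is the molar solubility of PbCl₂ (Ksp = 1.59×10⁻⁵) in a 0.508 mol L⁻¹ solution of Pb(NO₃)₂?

2.80×10⁻³ M

PbCl₂(s) ⇌ Pb²⁺(aq) + 2 Cl⁻(aq)
Pb²⁺ is already present at 0.508 mol L⁻¹. If s mol/L of PbCl₂ dissolves, [Cl⁻] = 2s while [Pb²⁺] ≈ 0.508 mol L⁻¹.
Ksp = [Pb²⁺][Cl⁻]^2 = (0.508)(2s)^2
(2s)^2 = 1.59×10⁻⁵ / (0.508) = 3.13×10⁻⁵
s = 2.80×10⁻³ mol L⁻¹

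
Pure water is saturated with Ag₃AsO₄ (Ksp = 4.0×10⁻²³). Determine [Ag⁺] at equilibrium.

3.3×10⁻⁶ M

Ag₃AsO₄(s) ⇌ 3 Ag⁺(aq) + AsO₄³⁻(aq)
Let s be the molar solubility. Then [Ag⁺] = 3s and [AsO₄³⁻] = s.
Ksp = [Ag⁺]^3[AsO₄³⁻] = (3s)^3 · s = 27s^4 = 4.0×10⁻²³
s = 1.1×10⁻⁶ mol/L
[Ag⁺] = 3s = 3.3×10⁻⁶ mol/L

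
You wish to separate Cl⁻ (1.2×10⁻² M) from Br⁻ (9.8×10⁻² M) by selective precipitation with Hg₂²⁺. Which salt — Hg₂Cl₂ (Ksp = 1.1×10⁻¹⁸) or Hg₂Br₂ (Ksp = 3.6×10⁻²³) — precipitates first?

Hg₂Br₂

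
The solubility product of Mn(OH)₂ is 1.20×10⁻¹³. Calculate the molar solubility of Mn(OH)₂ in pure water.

3.11×10⁻⁵ M

Mn(OH)₂(s) ⇌ Mn²⁺(aq) + 2 OH⁻(aq)
With molar solubility s: [Mn²⁺] = s, [OH⁻] = 2s.
Ksp = [Mn²⁺][OH⁻]^2 = s · (2s)^2 = 4s^3
4s^3 = 1.20×10⁻¹³  ⇒  s^3 = 3.00×10⁻¹⁴
s = 3.11×10⁻⁵ M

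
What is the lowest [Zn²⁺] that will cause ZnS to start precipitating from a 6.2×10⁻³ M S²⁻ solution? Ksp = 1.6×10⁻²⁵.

The threshold for precipitation is Q = Ksp.
ZnS(s) ⇌ Zn²⁺(aq) + S²⁻(aq)
Ksp = [Zn²⁺][S²⁻] = [Zn²⁺](6.2×10⁻³)
[Zn²⁺] = 1.6×10⁻²⁵ / (6.2×10⁻³) = 2.6×10⁻²³
[Zn²⁺] = 2.6×10⁻²³ M

2.6×10⁻²³ M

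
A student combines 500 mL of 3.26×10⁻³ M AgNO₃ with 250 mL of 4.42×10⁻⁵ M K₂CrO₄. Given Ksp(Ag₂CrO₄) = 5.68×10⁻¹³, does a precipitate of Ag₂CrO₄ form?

Yes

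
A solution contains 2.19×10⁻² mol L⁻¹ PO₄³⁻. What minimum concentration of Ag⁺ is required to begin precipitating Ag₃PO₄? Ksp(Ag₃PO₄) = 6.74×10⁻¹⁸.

6.75×10⁻⁶ M

Each salt precipitates once Q = Ksp for that salt.
Ag₃PO₄(s) ⇌ 3 Ag⁺(aq) + PO₄³⁻(aq)
Ksp = [Ag⁺]^3[PO₄³⁻] = [Ag⁺]^3(2.19×10⁻²)
[Ag⁺]^3 = 6.74×10⁻¹⁸ / (2.19×10⁻²) = 3.08×10⁻¹⁶
[Ag⁺] = 6.75×10⁻⁶ mol L⁻¹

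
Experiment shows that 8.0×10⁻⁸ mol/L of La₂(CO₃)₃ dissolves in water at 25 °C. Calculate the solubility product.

Ksp = 3.5×10⁻³⁴

La₂(CO₃)₃(s) ⇌ 2 La³⁺(aq) + 3 CO₃²⁻(aq)
If s mol/L of La₂(CO₃)₃ dissolves, [La³⁺] = 2s and [CO₃²⁻] = 3s.
Ksp = [La³⁺]^2[CO₃²⁻]^3 = (2s)^2 · (3s)^3 = 108s^5
Ksp = 108 × (8.0×10⁻⁸)^5 = 3.5×10⁻³⁴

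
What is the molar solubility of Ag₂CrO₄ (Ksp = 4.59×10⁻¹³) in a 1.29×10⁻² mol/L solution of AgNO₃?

Ag₂CrO₄(s) ⇌ 2 Ag⁺(aq) + CrO₄²⁻(aq)
Let s be the solubility of Ag₂CrO₄ here. The common ion gives [Ag⁺] ≈ 1.29×10⁻² mol/L, and [CrO₄²⁻] = s.
Ksp = [Ag⁺]^2[CrO₄²⁻] = (1.29×10⁻²)^2s
s = 4.59×10⁻¹³ / (1.29×10⁻²)^2 = 2.76×10⁻⁹
s = 2.76×10⁻⁹ mol/L

2.76×10⁻⁹ M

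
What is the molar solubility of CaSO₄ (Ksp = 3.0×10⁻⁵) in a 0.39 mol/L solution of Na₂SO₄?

7.7×10⁻⁵ M

CaSO₄(s) ⇌ Ca²⁺(aq) + SO₄²⁻(aq)
SO₄²⁻ is already present at 0.39 mol/L. If s mol/L of CaSO₄ dissolves, [Ca²⁺] = s while [SO₄²⁻] ≈ 0.39 mol/L.
Ksp = [Ca²⁺][SO₄²⁻] = s(0.39)
s = 3.0×10⁻⁵ / (0.39) = 7.7×10⁻⁵
s = 7.7×10⁻⁵ mol/L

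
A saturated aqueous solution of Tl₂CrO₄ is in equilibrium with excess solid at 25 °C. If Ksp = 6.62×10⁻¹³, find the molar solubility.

5.49×10⁻⁵ M

Tl₂CrO₄(s) ⇌ 2 Tl⁺(aq) + CrO₄²⁻(aq)
Let s be the molar solubility. Then [Tl⁺] = 2s and [CrO₄²⁻] = s.
Ksp = [Tl⁺]^2[CrO₄²⁻] = (2s)^2 · s = 4s^3
4s^3 = 6.62×10⁻¹³  ⇒  s^3 = 1.66×10⁻¹³
s = (1.66×10⁻¹³)^(1/3) = 5.49×10⁻⁵ mol/L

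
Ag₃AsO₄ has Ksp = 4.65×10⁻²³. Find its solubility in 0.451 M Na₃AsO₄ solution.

1.56×10⁻⁸ M

Ag₃AsO₄(s) ⇌ 3 Ag⁺(aq) + AsO₄³⁻(aq)
The solution already contains AsO₄³⁻ at 0.451 M. Let s be the molar solubility of Ag₃AsO₄.
[AsO₄³⁻] ≈ 0.451 M (common ion dominates); [Ag⁺] = 3s.
Ksp = [Ag⁺]^3[AsO₄³⁻] = (3s)^3(0.451)
(3s)^3 = 4.65×10⁻²³ / (0.451) = 1.03×10⁻²²
s = 1.56×10⁻⁸ M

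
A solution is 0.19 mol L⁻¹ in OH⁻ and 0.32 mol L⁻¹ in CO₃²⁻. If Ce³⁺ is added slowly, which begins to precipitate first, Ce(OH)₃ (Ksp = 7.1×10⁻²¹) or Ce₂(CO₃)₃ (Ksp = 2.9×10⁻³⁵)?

A salt starts to precipitate once the ion product Q reaches its Ksp.
For Ce(OH)₃: [Ce³⁺] = (Ksp/[OH⁻]^3) = 1.0×10⁻¹⁸ mol L⁻¹
For Ce₂(CO₃)₃: [Ce³⁺] = (Ksp/[CO₃²⁻]^3)^(1/2) = 3.0×10⁻¹⁷ mol L⁻¹
Ce(OH)₃ requires the lower [Ce³⁺], so it precipitates first.

Ce(OH)₃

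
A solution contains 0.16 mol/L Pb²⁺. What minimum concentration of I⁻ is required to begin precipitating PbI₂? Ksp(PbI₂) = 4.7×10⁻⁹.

1.7×10⁻⁴ M

A salt starts to precipitate once the ion product Q reaches its Ksp.
PbI₂(s) ⇌ Pb²⁺(aq) + 2 I⁻(aq)
Ksp = [Pb²⁺][I⁻]^2 = [I⁻]^2(0.16)
[I⁻]^2 = 4.7×10⁻⁹ / (0.16) = 2.9×10⁻⁸
[I⁻] = 1.7×10⁻⁴ mol/L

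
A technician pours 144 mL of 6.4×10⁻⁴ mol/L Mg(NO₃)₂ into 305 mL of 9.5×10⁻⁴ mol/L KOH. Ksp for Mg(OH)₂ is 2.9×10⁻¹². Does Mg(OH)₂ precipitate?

Yes

Total volume after mixing = 144 + 305 = 449 mL.
[Mg²⁺] = (6.4×10⁻⁴)(144)/449 = 2.1×10⁻⁴ mol/L
[OH⁻] = (9.5×10⁻⁴)(305)/449 = 6.5×10⁻⁴ mol/L
Q = [Mg²⁺][OH⁻]^2 = 8.5×10⁻¹¹
Because Q > Ksp (8.5×10⁻¹¹ vs 2.9×10⁻¹²), a precipitate of Mg(OH)₂ forms.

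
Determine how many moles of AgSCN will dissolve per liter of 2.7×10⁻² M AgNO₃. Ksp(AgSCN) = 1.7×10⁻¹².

6.3×10⁻¹¹ M

AgSCN(s) ⇌ Ag⁺(aq) + SCN⁻(aq)
The solution already contains Ag⁺ at 2.7×10⁻² M. Let s be the molar solubility of AgSCN.
[Ag⁺] ≈ 2.7×10⁻² M (common ion dominates); [SCN⁻] = s.
Ksp = [Ag⁺][SCN⁻] = (2.7×10⁻²)s
s = 1.7×10⁻¹² / (2.7×10⁻²) = 6.3×10⁻¹¹
s = 6.3×10⁻¹¹ M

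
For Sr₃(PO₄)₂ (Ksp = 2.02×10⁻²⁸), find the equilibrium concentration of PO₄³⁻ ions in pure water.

2.27×10⁻⁶ M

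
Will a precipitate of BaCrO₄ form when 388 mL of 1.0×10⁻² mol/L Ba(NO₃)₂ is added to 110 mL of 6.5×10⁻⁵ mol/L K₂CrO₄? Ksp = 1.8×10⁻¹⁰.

Total volume after mixing = 388 + 110 = 498 mL.
[Ba²⁺] = (1.0×10⁻²)(388)/498 = 7.8×10⁻³ mol/L
[CrO₄²⁻] = (6.5×10⁻⁵)(110)/498 = 1.4×10⁻⁵ mol/L
Q = [Ba²⁺][CrO₄²⁻] = 1.1×10⁻⁷
Q = 1.1×10⁻⁷ > Ksp = 1.8×10⁻¹⁰, so the solution is supersaturated and BaCrO₄ precipitates.

Yes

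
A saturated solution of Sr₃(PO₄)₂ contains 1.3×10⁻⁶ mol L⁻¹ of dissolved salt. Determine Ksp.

Ksp = 4.0×10⁻²⁸

Sr₃(PO₄)₂(s) ⇌ 3 Sr²⁺(aq) + 2 PO₄³⁻(aq)
If s mol/L of Sr₃(PO₄)₂ dissolves, [Sr²⁺] = 3s and [PO₄³⁻] = 2s.
Ksp = [Sr²⁺]^3[PO₄³⁻]^2 = (3s)^3 · (2s)^2 = 108s^5
Ksp = 108 × (1.3×10⁻⁶)^5 = 4.0×10⁻²⁸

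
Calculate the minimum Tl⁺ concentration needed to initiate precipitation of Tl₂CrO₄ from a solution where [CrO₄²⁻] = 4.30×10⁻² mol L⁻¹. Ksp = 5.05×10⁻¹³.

3.43×10⁻⁶ M

A salt starts to precipitate once the ion product Q reaches its Ksp.
Tl₂CrO₄(s) ⇌ 2 Tl⁺(aq) + CrO₄²⁻(aq)
Ksp = [Tl⁺]^2[CrO₄²⁻] = [Tl⁺]^2(4.30×10⁻²)
[Tl⁺]^2 = 5.05×10⁻¹³ / (4.30×10⁻²) = 1.17×10⁻¹¹
[Tl⁺] = 3.43×10⁻⁶ mol L⁻¹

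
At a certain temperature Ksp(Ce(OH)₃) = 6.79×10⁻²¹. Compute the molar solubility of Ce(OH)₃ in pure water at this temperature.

Ce(OH)₃(s) ⇌ Ce³⁺(aq) + 3 OH⁻(aq)
With molar solubility s: [Ce³⁺] = s, [OH⁻] = 3s.
Ksp = [Ce³⁺][OH⁻]^3 = s · (3s)^3 = 27s^4
27s^4 = 6.79×10⁻²¹  ⇒  s^4 = 2.51×10⁻²²
s = (2.51×10⁻²²)^(1/4) = 3.98×10⁻⁶ mol L⁻¹

3.98×10⁻⁶ M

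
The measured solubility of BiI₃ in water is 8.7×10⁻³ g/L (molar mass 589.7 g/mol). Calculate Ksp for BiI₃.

Ksp = 1.3×10⁻¹⁸

Convert to molarity: s = 8.7×10⁻³ / 589.7 = 1.475×10⁻⁵ mol/L
BiI₃(s) ⇌ Bi³⁺(aq) + 3 I⁻(aq)
Let s be the molar solubility. Then [Bi³⁺] = s and [I⁻] = 3s.
Ksp = [Bi³⁺][I⁻]^3 = s · (3s)^3 = 27s^4
Ksp = 27 × (1.475×10⁻⁵)^4 = 1.3×10⁻¹⁸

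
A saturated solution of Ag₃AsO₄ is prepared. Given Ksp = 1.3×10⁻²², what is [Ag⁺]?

Ag₃AsO₄(s) ⇌ 3 Ag⁺(aq) + AsO₄³⁻(aq)
Let s be the molar solubility. Then [Ag⁺] = 3s and [AsO₄³⁻] = s.
Ksp = [Ag⁺]^3[AsO₄³⁻] = (3s)^3 · s = 27s^4 = 1.3×10⁻²²
s = 1.5×10⁻⁶ mol L⁻¹
[Ag⁺] = 3s = 4.4×10⁻⁶ mol L⁻¹

4.4×10⁻⁶ M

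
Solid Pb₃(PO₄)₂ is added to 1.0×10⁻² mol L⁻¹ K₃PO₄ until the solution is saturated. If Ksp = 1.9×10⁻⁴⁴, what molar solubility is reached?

1.9×10⁻¹⁴ M

Pb₃(PO₄)₂(s) ⇌ 3 Pb²⁺(aq) + 2 PO₄³⁻(aq)
PO₄³⁻ is already present at 1.0×10⁻² mol L⁻¹. If s mol/L of Pb₃(PO₄)₂ dissolves, [Pb²⁺] = 3s while [PO₄³⁻] ≈ 1.0×10⁻² mol L⁻¹.
Ksp = [Pb²⁺]^3[PO₄³⁻]^2 = (3s)^3(1.0×10⁻²)^2
(3s)^3 = 1.9×10⁻⁴⁴ / (1.0×10⁻²)^2 = 1.9×10⁻⁴⁰
s = 1.9×10⁻¹⁴ mol L⁻¹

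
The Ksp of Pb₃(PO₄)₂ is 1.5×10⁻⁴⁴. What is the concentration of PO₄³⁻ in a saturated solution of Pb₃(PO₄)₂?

Pb₃(PO₄)₂(s) ⇌ 3 Pb²⁺(aq) + 2 PO₄³⁻(aq)
Call the molar solubility s, so that [Pb²⁺] = 3s and [PO₄³⁻] = 2s.
Ksp = [Pb²⁺]^3[PO₄³⁻]^2 = (3s)^3 · (2s)^2 = 108s^5 = 1.5×10⁻⁴⁴
s = 6.7×10⁻¹⁰ mol L⁻¹
[PO₄³⁻] = 2s = 1.3×10⁻⁹ mol L⁻¹

1.3×10⁻⁹ M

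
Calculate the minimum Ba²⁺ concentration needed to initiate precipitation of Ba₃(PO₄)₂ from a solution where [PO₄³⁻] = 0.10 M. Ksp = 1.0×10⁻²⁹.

The threshold for precipitation is Q = Ksp.
Ba₃(PO₄)₂(s) ⇌ 3 Ba²⁺(aq) + 2 PO₄³⁻(aq)
Ksp = [Ba²⁺]^3[PO₄³⁻]^2 = [Ba²⁺]^3(0.10)^2
[Ba²⁺]^3 = 1.0×10⁻²⁹ / (0.10)^2 = 1.0×10⁻²⁷
[Ba²⁺] = 1.0×10⁻⁹ M

1.0×10⁻⁹ M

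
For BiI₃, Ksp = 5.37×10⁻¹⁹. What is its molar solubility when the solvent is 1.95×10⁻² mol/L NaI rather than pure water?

BiI₃(s) ⇌ Bi³⁺(aq) + 3 I⁻(aq)
Let s be the solubility of BiI₃ here. The common ion gives [I⁻] ≈ 1.95×10⁻² mol/L, and [Bi³⁺] = s.
Ksp = [Bi³⁺][I⁻]^3 = s(1.95×10⁻²)^3
s = 5.37×10⁻¹⁹ / (1.95×10⁻²)^3 = 7.24×10⁻¹⁴
s = 7.24×10⁻¹⁴ mol/L

7.24×10⁻¹⁴ M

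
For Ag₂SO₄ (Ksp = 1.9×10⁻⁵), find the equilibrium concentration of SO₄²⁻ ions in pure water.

Ag₂SO₄(s) ⇌ 2 Ag⁺(aq) + SO₄²⁻(aq)
Let s be the molar solubility. Then [Ag⁺] = 2s and [SO₄²⁻] = s.
Ksp = [Ag⁺]^2[SO₄²⁻] = (2s)^2 · s = 4s^3 = 1.9×10⁻⁵
s = 1.7×10⁻² mol L⁻¹
[SO₄²⁻] = s = 1.7×10⁻² mol L⁻¹

1.7×10⁻² M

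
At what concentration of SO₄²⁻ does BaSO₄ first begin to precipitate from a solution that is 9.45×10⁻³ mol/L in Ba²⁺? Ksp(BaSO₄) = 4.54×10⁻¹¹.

4.80×10⁻⁹ M

Precipitation of each salt begins when its ion product equals Ksp.
BaSO₄(s) ⇌ Ba²⁺(aq) + SO₄²⁻(aq)
Ksp = [Ba²⁺][SO₄²⁻] = [SO₄²⁻](9.45×10⁻³)
[SO₄²⁻] = 4.54×10⁻¹¹ / (9.45×10⁻³) = 4.80×10⁻⁹
[SO₄²⁻] = 4.80×10⁻⁹ mol/L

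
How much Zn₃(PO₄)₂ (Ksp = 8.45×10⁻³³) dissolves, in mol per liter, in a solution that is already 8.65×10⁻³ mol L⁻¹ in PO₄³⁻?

1.61×10⁻¹⁰ M

Zn₃(PO₄)₂(s) ⇌ 3 Zn²⁺(aq) + 2 PO₄³⁻(aq)
The solution already contains PO₄³⁻ at 8.65×10⁻³ mol L⁻¹. Let s be the molar solubility of Zn₃(PO₄)₂.
[PO₄³⁻] ≈ 8.65×10⁻³ mol L⁻¹ (common ion dominates); [Zn²⁺] = 3s.
Ksp = [Zn²⁺]^3[PO₄³⁻]^2 = (3s)^3(8.65×10⁻³)^2
(3s)^3 = 8.45×10⁻³³ / (8.65×10⁻³)^2 = 1.13×10⁻²⁸
s = 1.61×10⁻¹⁰ mol L⁻¹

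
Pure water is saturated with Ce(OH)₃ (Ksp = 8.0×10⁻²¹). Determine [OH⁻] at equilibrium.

Ce(OH)₃(s) ⇌ Ce³⁺(aq) + 3 OH⁻(aq)
Let s be the molar solubility. Then [Ce³⁺] = s and [OH⁻] = 3s.
Ksp = [Ce³⁺][OH⁻]^3 = s · (3s)^3 = 27s^4 = 8.0×10⁻²¹
s = 4.1×10⁻⁶ mol L⁻¹
[OH⁻] = 3s = 1.2×10⁻⁵ mol L⁻¹

1.2×10⁻⁵ M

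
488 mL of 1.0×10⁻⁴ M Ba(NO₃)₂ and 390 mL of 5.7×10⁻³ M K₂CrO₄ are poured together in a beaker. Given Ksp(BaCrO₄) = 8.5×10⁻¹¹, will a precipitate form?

Yes

Total volume after mixing = 488 + 390 = 878 mL.
[Ba²⁺] = (1.0×10⁻⁴)(488)/878 = 5.6×10⁻⁵ M
[CrO₄²⁻] = (5.7×10⁻³)(390)/878 = 2.5×10⁻³ M
Q = [Ba²⁺][CrO₄²⁻] = 1.4×10⁻⁷
Since Q (1.4×10⁻⁷) exceeds Ksp (8.5×10⁻¹¹), BaCrO₄ will precipitate.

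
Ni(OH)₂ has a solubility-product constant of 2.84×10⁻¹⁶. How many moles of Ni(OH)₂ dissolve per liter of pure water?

4.14×10⁻⁶ M

Ni(OH)₂(s) ⇌ Ni²⁺(aq) + 2 OH⁻(aq)
With molar solubility s: [Ni²⁺] = s, [OH⁻] = 2s.
Ksp = [Ni²⁺][OH⁻]^2 = s · (2s)^2 = 4s^3
4s^3 = 2.84×10⁻¹⁶  ⇒  s^3 = 7.10×10⁻¹⁷
Taking the 3rd root, s = 4.14×10⁻⁶ mol L⁻¹.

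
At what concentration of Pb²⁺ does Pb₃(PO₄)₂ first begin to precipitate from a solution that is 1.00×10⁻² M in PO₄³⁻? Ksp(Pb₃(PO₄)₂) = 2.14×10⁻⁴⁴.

A salt starts to precipitate once the ion product Q reaches its Ksp.
Pb₃(PO₄)₂(s) ⇌ 3 Pb²⁺(aq) + 2 PO₄³⁻(aq)
Ksp = [Pb²⁺]^3[PO₄³⁻]^2 = [Pb²⁺]^3(1.00×10⁻²)^2
[Pb²⁺]^3 = 2.14×10⁻⁴⁴ / (1.00×10⁻²)^2 = 2.14×10⁻⁴⁰
[Pb²⁺] = 5.98×10⁻¹⁴ M

5.98×10⁻¹⁴ M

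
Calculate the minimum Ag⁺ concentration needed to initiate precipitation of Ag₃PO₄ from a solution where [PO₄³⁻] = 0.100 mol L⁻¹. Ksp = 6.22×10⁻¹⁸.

3.96×10⁻⁶ M

Each salt precipitates once Q = Ksp for that salt.
Ag₃PO₄(s) ⇌ 3 Ag⁺(aq) + PO₄³⁻(aq)
Ksp = [Ag⁺]^3[PO₄³⁻] = [Ag⁺]^3(0.100)
[Ag⁺]^3 = 6.22×10⁻¹⁸ / (0.100) = 6.22×10⁻¹⁷
[Ag⁺] = 3.96×10⁻⁶ mol L⁻¹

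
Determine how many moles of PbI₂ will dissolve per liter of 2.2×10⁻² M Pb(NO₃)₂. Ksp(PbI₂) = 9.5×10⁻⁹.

3.3×10⁻⁴ M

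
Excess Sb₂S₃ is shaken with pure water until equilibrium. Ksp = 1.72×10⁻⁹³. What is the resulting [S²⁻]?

3.29×10⁻¹⁹ M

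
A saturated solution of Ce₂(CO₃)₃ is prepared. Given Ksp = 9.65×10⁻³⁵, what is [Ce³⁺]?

1.23×10⁻⁷ M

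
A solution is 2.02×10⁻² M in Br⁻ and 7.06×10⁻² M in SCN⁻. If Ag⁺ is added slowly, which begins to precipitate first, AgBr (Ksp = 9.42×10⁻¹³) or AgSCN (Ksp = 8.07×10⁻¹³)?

A salt starts to precipitate once the ion product Q reaches its Ksp.
For AgBr: [Ag⁺] = (Ksp/[Br⁻]) = 4.66×10⁻¹¹ M
For AgSCN: [Ag⁺] = (Ksp/[SCN⁻]) = 1.14×10⁻¹¹ M
Since AgSCN needs less Ag⁺ to reach saturation, it precipitates first.

AgSCN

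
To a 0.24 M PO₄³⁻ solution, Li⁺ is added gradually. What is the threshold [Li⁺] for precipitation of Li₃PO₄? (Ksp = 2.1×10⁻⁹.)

Precipitation begins when Q = Ksp.
Li₃PO₄(s) ⇌ 3 Li⁺(aq) + PO₄³⁻(aq)
Ksp = [Li⁺]^3[PO₄³⁻] = [Li⁺]^3(0.24)
[Li⁺]^3 = 2.1×10⁻⁹ / (0.24) = 8.8×10⁻⁹
[Li⁺] = 2.1×10⁻³ M

2.1×10⁻³ M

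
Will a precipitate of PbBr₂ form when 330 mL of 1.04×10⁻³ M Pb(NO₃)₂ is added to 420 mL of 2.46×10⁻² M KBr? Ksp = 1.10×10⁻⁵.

After mixing, V = 330 mL + 420 mL = 750 mL.
[Pb²⁺] = (1.04×10⁻³)(330)/750 = 4.58×10⁻⁴ M
[Br⁻] = (2.46×10⁻²)(420)/750 = 1.38×10⁻² M
Q = [Pb²⁺][Br⁻]^2 = 8.68×10⁻⁸
Q < Ksp (8.68×10⁻⁸ vs 1.10×10⁻⁵); the solution remains unsaturated and no precipitate forms.

No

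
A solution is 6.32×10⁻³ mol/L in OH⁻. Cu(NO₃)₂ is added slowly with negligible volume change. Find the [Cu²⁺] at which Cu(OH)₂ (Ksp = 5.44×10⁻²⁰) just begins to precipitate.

1.36×10⁻¹⁵ M

A salt starts to precipitate once the ion product Q reaches its Ksp.
Cu(OH)₂(s) ⇌ Cu²⁺(aq) + 2 OH⁻(aq)
Ksp = [Cu²⁺][OH⁻]^2 = [Cu²⁺](6.32×10⁻³)^2
[Cu²⁺] = 5.44×10⁻²⁰ / (6.32×10⁻³)^2 = 1.36×10⁻¹⁵
[Cu²⁺] = 1.36×10⁻¹⁵ mol/L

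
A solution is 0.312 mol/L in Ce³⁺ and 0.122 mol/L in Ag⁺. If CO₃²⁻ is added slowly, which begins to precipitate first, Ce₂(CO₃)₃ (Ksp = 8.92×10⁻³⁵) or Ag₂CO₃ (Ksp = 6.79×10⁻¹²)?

Each salt precipitates once Q = Ksp for that salt.
For Ce₂(CO₃)₃: [CO₃²⁻] = (Ksp/[Ce³⁺]^2)^(1/3) = 9.71×10⁻¹² mol/L
For Ag₂CO₃: [CO₃²⁻] = (Ksp/[Ag⁺]^2) = 4.56×10⁻¹⁰ mol/L
The smaller threshold [CO₃²⁻] is reached first, so Ce₂(CO₃)₃ precipitates first.

Ce₂(CO₃)₃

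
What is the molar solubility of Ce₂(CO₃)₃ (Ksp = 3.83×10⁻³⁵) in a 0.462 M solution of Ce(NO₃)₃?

1.88×10⁻¹² M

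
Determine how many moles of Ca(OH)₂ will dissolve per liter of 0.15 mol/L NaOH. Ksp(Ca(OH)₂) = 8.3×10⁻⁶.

Ca(OH)₂(s) ⇌ Ca²⁺(aq) + 2 OH⁻(aq)
The solution already contains OH⁻ at 0.15 mol/L. Let s be the molar solubility of Ca(OH)₂.
[OH⁻] ≈ 0.15 mol/L (common ion dominates); [Ca²⁺] = s.
Ksp = [Ca²⁺][OH⁻]^2 = s(0.15)^2
s = 8.3×10⁻⁶ / (0.15)^2 = 3.7×10⁻⁴
s = 3.7×10⁻⁴ mol/L

3.7×10⁻⁴ M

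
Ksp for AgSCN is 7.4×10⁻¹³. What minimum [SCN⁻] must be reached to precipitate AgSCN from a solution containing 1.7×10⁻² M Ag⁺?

Precipitation of each salt begins when its ion product equals Ksp.
AgSCN(s) ⇌ Ag⁺(aq) + SCN⁻(aq)
Ksp = [Ag⁺][SCN⁻] = [SCN⁻](1.7×10⁻²)
[SCN⁻] = 7.4×10⁻¹³ / (1.7×10⁻²) = 4.4×10⁻¹¹
[SCN⁻] = 4.4×10⁻¹¹ M

4.4×10⁻¹¹ M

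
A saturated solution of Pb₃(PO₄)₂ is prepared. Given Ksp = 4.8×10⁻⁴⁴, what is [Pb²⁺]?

Pb₃(PO₄)₂(s) ⇌ 3 Pb²⁺(aq) + 2 PO₄³⁻(aq)
If s mol/L of Pb₃(PO₄)₂ dissolves, [Pb²⁺] = 3s and [PO₄³⁻] = 2s.
Ksp = [Pb²⁺]^3[PO₄³⁻]^2 = (3s)^3 · (2s)^2 = 108s^5 = 4.8×10⁻⁴⁴
s = 8.5×10⁻¹⁰ mol/L
[Pb²⁺] = 3s = 2.6×10⁻⁹ mol/L

2.6×10⁻⁹ M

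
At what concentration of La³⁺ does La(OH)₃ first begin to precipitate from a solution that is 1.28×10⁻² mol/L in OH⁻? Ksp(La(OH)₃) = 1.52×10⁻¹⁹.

Each salt precipitates once Q = Ksp for that salt.
La(OH)₃(s) ⇌ La³⁺(aq) + 3 OH⁻(aq)
Ksp = [La³⁺][OH⁻]^3 = [La³⁺](1.28×10⁻²)^3
[La³⁺] = 1.52×10⁻¹⁹ / (1.28×10⁻²)^3 = 7.25×10⁻¹⁴
[La³⁺] = 7.25×10⁻¹⁴ mol/L

7.25×10⁻¹⁴ M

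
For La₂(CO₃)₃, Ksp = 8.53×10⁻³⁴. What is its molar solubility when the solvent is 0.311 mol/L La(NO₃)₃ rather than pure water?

La₂(CO₃)₃(s) ⇌ 2 La³⁺(aq) + 3 CO₃²⁻(aq)
With La³⁺ already at 0.311 mol/L and s small, take [La³⁺] ≈ 0.311 mol/L and [CO₃²⁻] = 3s.
Ksp = [La³⁺]^2[CO₃²⁻]^3 = (0.311)^2(3s)^3
(3s)^3 = 8.53×10⁻³⁴ / (0.311)^2 = 8.82×10⁻³³
s = 6.89×10⁻¹² mol/L

6.89×10⁻¹² M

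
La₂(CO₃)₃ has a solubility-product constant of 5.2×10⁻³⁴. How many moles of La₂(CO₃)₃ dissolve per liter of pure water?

8.6×10⁻⁸ M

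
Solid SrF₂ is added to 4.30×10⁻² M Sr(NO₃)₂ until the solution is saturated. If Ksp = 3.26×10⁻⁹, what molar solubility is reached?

1.38×10⁻⁴ M

SrF₂(s) ⇌ Sr²⁺(aq) + 2 F⁻(aq)
Let s be the solubility of SrF₂ here. The common ion gives [Sr²⁺] ≈ 4.30×10⁻² M, and [F⁻] = 2s.
Ksp = [Sr²⁺][F⁻]^2 = (4.30×10⁻²)(2s)^2
(2s)^2 = 3.26×10⁻⁹ / (4.30×10⁻²) = 7.58×10⁻⁸
s = 1.38×10⁻⁴ M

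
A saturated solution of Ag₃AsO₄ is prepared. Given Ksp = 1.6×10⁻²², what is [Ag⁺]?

Ag₃AsO₄(s) ⇌ 3 Ag⁺(aq) + AsO₄³⁻(aq)
Call the molar solubility s, so that [Ag⁺] = 3s and [AsO₄³⁻] = s.
Ksp = [Ag⁺]^3[AsO₄³⁻] = (3s)^3 · s = 27s^4 = 1.6×10⁻²²
s = 1.6×10⁻⁶ mol L⁻¹
[Ag⁺] = 3s = 4.7×10⁻⁶ mol L⁻¹

4.7×10⁻⁶ M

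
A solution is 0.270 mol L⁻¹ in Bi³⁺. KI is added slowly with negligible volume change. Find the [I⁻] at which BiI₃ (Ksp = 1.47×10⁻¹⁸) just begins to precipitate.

Precipitation begins when Q = Ksp.
BiI₃(s) ⇌ Bi³⁺(aq) + 3 I⁻(aq)
Ksp = [Bi³⁺][I⁻]^3 = [I⁻]^3(0.270)
[I⁻]^3 = 1.47×10⁻¹⁸ / (0.270) = 5.44×10⁻¹⁸
[I⁻] = 1.76×10⁻⁶ mol L⁻¹

1.76×10⁻⁶ M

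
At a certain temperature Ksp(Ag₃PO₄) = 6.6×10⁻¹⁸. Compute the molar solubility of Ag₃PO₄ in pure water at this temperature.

2.2×10⁻⁵ M

Ag₃PO₄(s) ⇌ 3 Ag⁺(aq) + PO₄³⁻(aq)
Call the molar solubility s, so that [Ag⁺] = 3s and [PO₄³⁻] = s.
Ksp = [Ag⁺]^3[PO₄³⁻] = (3s)^3 · s = 27s^4
27s^4 = 6.6×10⁻¹⁸  ⇒  s^4 = 2.4×10⁻¹⁹
Taking the 4th root, s = 2.2×10⁻⁵ mol L⁻¹.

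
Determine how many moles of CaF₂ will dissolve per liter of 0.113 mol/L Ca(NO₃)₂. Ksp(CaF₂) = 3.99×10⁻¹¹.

CaF₂(s) ⇌ Ca²⁺(aq) + 2 F⁻(aq)
Let s be the solubility of CaF₂ here. The common ion gives [Ca²⁺] ≈ 0.113 mol/L, and [F⁻] = 2s.
Ksp = [Ca²⁺][F⁻]^2 = (0.113)(2s)^2
(2s)^2 = 3.99×10⁻¹¹ / (0.113) = 3.53×10⁻¹⁰
s = 9.40×10⁻⁶ mol/L

9.40×10⁻⁶ M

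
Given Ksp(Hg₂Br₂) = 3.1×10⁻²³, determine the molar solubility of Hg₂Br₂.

Hg₂Br₂(s) ⇌ Hg₂²⁺(aq) + 2 Br⁻(aq)
Let s be the molar solubility. Then [Hg₂²⁺] = s and [Br⁻] = 2s.
Ksp = [Hg₂²⁺][Br⁻]^2 = s · (2s)^2 = 4s^3
4s^3 = 3.1×10⁻²³  ⇒  s^3 = 7.8×10⁻²⁴
s = 2.0×10⁻⁸ mol/L

2.0×10⁻⁸ M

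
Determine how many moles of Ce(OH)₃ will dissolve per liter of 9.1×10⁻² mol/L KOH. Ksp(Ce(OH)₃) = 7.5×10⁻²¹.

1.0×10⁻¹⁷ M

Ce(OH)₃(s) ⇌ Ce³⁺(aq) + 3 OH⁻(aq)
The solution already contains OH⁻ at 9.1×10⁻² mol/L. Let s be the molar solubility of Ce(OH)₃.
[OH⁻] ≈ 9.1×10⁻² mol/L (common ion dominates); [Ce³⁺] = s.
Ksp = [Ce³⁺][OH⁻]^3 = s(9.1×10⁻²)^3
s = 7.5×10⁻²¹ / (9.1×10⁻²)^3 = 1.0×10⁻¹⁷
s = 1.0×10⁻¹⁷ mol/L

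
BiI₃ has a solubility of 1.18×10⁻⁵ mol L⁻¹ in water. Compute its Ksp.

Ksp = 5.23×10⁻¹⁹

BiI₃(s) ⇌ Bi³⁺(aq) + 3 I⁻(aq)
With molar solubility s: [Bi³⁺] = s, [I⁻] = 3s.
Ksp = [Bi³⁺][I⁻]^3 = s · (3s)^3 = 27s^4
Ksp = 27 × (1.18×10⁻⁵)^4 = 5.23×10⁻¹⁹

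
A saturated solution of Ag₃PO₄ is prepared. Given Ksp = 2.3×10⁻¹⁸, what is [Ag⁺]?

Ag₃PO₄(s) ⇌ 3 Ag⁺(aq) + PO₄³⁻(aq)
Let s be the molar solubility. Then [Ag⁺] = 3s and [PO₄³⁻] = s.
Ksp = [Ag⁺]^3[PO₄³⁻] = (3s)^3 · s = 27s^4 = 2.3×10⁻¹⁸
s = 1.7×10⁻⁵ mol L⁻¹
[Ag⁺] = 3s = 5.1×10⁻⁵ mol L⁻¹

5.1×10⁻⁵ M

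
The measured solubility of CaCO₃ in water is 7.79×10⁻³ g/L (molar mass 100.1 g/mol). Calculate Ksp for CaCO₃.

Convert to molarity: s = 7.79×10⁻³ / 100.1 = 7.7822×10⁻⁵ mol/L
CaCO₃(s) ⇌ Ca²⁺(aq) + CO₃²⁻(aq)
With molar solubility s: [Ca²⁺] = s, [CO₃²⁻] = s.
Ksp = [Ca²⁺][CO₃²⁻] = s · s = s^2
Ksp = (7.7822×10⁻⁵)^2 = 6.06×10⁻⁹

Ksp = 6.06×10⁻⁹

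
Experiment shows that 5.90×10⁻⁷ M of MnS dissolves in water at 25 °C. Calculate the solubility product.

Ksp = 3.48×10⁻¹³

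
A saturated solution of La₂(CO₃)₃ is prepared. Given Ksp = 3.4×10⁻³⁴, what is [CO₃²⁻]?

La₂(CO₃)₃(s) ⇌ 2 La³⁺(aq) + 3 CO₃²⁻(aq)
Let s be the molar solubility. Then [La³⁺] = 2s and [CO₃²⁻] = 3s.
Ksp = [La³⁺]^2[CO₃²⁻]^3 = (2s)^2 · (3s)^3 = 108s^5 = 3.4×10⁻³⁴
s = 7.9×10⁻⁸ mol/L
[CO₃²⁻] = 3s = 2.4×10⁻⁷ mol/L

2.4×10⁻⁷ M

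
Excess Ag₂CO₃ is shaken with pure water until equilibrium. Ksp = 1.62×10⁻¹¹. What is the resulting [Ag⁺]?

3.19×10⁻⁴ M

Ag₂CO₃(s) ⇌ 2 Ag⁺(aq) + CO₃²⁻(aq)
For each mole of Ag₂CO₃ that dissolves per liter, [Ag⁺] = 2s and [CO₃²⁻] = s; let s denote this solubility.
Ksp = [Ag⁺]^2[CO₃²⁻] = (2s)^2 · s = 4s^3 = 1.62×10⁻¹¹
s = 1.59×10⁻⁴ mol L⁻¹
[Ag⁺] = 2s = 3.19×10⁻⁴ mol L⁻¹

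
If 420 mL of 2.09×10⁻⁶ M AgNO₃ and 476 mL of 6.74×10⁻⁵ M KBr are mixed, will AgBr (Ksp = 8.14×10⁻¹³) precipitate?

Yes

Total volume after mixing = 420 + 476 = 896 mL.
[Ag⁺] = (2.09×10⁻⁶)(420)/896 = 9.80×10⁻⁷ M
[Br⁻] = (6.74×10⁻⁵)(476)/896 = 3.58×10⁻⁵ M
Q = [Ag⁺][Br⁻] = 3.51×10⁻¹¹
Because Q > Ksp (3.51×10⁻¹¹ vs 8.14×10⁻¹³), a precipitate of AgBr forms.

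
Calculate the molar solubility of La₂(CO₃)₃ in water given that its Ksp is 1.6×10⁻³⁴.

La₂(CO₃)₃(s) ⇌ 2 La³⁺(aq) + 3 CO₃²⁻(aq)
Let s be the molar solubility. Then [La³⁺] = 2s and [CO₃²⁻] = 3s.
Ksp = [La³⁺]^2[CO₃²⁻]^3 = (2s)^2 · (3s)^3 = 108s^5
108s^5 = 1.6×10⁻³⁴  ⇒  s^5 = 1.5×10⁻³⁶
s = 6.8×10⁻⁸ M

6.8×10⁻⁸ M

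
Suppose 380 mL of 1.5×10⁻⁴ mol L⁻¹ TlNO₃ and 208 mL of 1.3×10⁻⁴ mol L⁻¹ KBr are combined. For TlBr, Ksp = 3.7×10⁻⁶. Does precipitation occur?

The combined volume is 588 mL.
[Tl⁺] = (1.5×10⁻⁴)(380)/588 = 9.7×10⁻⁵ mol L⁻¹
[Br⁻] = (1.3×10⁻⁴)(208)/588 = 4.6×10⁻⁵ mol L⁻¹
Q = [Tl⁺][Br⁻] = 4.5×10⁻⁹
Since Q (4.5×10⁻⁹) is less than Ksp (3.7×10⁻⁶), no TlBr precipitates.

No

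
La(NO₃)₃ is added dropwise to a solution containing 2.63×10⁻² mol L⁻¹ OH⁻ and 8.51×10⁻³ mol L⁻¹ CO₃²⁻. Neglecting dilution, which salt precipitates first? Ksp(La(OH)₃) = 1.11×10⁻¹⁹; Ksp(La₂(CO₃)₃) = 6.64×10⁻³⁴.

Precipitation begins when Q = Ksp.
For La(OH)₃: [La³⁺] = (Ksp/[OH⁻]^3) = 6.10×10⁻¹⁵ mol L⁻¹
For La₂(CO₃)₃: [La³⁺] = (Ksp/[CO₃²⁻]^3)^(1/2) = 3.28×10⁻¹⁴ mol L⁻¹
Since La(OH)₃ needs less La³⁺ to reach saturation, it precipitates first.

La(OH)₃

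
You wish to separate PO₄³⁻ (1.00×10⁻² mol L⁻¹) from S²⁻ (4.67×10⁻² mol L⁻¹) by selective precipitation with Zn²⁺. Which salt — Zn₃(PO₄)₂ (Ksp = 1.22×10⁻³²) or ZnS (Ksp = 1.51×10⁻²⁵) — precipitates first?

The threshold for precipitation is Q = Ksp.
For Zn₃(PO₄)₂: [Zn²⁺] = (Ksp/[PO₄³⁻]^2)^(1/3) = 4.96×10⁻¹⁰ mol L⁻¹
For ZnS: [Zn²⁺] = (Ksp/[S²⁻]) = 3.23×10⁻²⁴ mol L⁻¹
The smaller threshold [Zn²⁺] is reached first, so ZnS precipitates first.

ZnS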